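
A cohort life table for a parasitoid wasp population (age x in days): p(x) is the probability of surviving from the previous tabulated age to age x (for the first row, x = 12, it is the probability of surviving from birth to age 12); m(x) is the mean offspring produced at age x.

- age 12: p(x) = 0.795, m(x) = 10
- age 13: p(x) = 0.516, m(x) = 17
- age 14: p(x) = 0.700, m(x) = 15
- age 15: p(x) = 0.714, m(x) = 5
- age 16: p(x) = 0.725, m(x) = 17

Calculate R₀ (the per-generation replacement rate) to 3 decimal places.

22.783

Survivorship from birth: l_x = p_12·p_13·…·p_x.
  l_12 = 0.79500
  l_13 = 0.41022
  l_14 = 0.28715
  l_15 = 0.20503
  l_16 = 0.14865
R₀ = Σ l_x m(x):
  age 12: 0.79500 × 10 = 7.9500
  age 13: 0.41022 × 17 = 6.9737
  age 14: 0.28715 × 15 = 4.3072
  age 15: 0.20503 × 5 = 1.0252
  age 16: 0.14865 × 17 = 2.5271
R₀ = 7.9500 + 6.9737 + 4.3072 + 1.0252 + 2.5271 = 22.7832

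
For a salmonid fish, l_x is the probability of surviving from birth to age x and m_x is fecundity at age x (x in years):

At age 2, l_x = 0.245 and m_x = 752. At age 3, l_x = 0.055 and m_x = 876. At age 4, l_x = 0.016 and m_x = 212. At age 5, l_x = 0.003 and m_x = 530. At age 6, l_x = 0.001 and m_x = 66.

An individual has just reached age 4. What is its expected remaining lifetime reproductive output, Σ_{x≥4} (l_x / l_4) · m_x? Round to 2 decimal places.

l_4 = 0.016. Conditional survival from age 4 to x is l_x / l_4.
  x=4: (0.016/0.016) × 212 = 212.0000
  x=5: (0.003/0.016) × 530 = 99.3750
  x=6: (0.001/0.016) × 66 = 4.1250
Sum = 212.0000 + 99.3750 + 4.1250 = 315.5000

315.50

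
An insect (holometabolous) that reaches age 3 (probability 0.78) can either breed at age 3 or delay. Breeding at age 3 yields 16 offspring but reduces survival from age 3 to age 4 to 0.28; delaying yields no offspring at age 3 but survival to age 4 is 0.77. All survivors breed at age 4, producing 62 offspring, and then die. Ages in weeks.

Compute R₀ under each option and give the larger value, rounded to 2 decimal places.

breed at age 3: R₀ = 0.78 × (16 + 0.28 × 62) = 0.78 × 33.3600 = 26.0208
delay to age 4: R₀ = 0.78 × (0.77 × 62) = 0.78 × 47.7400 = 37.2372
Higher: delay to age 4 (37.2372).

37.24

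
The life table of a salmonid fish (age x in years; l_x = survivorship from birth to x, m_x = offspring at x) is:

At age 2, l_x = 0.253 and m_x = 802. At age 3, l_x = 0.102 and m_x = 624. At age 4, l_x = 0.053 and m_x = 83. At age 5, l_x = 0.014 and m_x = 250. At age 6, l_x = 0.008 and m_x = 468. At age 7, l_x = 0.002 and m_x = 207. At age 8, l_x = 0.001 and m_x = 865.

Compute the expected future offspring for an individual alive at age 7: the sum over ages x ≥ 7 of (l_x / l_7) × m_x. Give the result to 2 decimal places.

l_7 = 0.002. Conditional survival from age 7 to x is l_x / l_7.
  x=7: (0.002/0.002) × 207 = 207.0000
  x=8: (0.001/0.002) × 865 = 432.5000
Sum = 207.0000 + 432.5000 = 639.5000

639.50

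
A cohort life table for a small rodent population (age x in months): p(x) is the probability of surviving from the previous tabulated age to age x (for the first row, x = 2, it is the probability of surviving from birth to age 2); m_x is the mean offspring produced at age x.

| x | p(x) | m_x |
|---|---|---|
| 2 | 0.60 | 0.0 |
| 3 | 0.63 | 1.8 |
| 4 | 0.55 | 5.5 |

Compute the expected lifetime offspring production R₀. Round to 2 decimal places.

Survivorship from birth: l_x = p_2·p_3·…·p_x.
  l_2 = 0.60000
  l_3 = 0.37800
  l_4 = 0.20790
R₀ = Σ l_x m_x:
  age 2: 0.60000 × 0.0 = 0.0000
  age 3: 0.37800 × 1.8 = 0.6804
  age 4: 0.20790 × 5.5 = 1.1435
R₀ = 0.0000 + 0.6804 + 1.1435 = 1.8239

1.82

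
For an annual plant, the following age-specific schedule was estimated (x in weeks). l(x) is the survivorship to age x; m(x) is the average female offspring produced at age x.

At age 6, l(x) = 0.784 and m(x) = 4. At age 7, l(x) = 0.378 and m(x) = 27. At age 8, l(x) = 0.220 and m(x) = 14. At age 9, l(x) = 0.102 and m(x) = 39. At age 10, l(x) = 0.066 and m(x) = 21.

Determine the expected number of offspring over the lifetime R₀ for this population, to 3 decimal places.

R₀ = Σ l(x) m(x):
  age 6: 0.784 × 4 = 3.1360
  age 7: 0.378 × 27 = 10.2060
  age 8: 0.220 × 14 = 3.0800
  age 9: 0.102 × 39 = 3.9780
  age 10: 0.066 × 21 = 1.3860
R₀ = 3.1360 + 10.2060 + 3.0800 + 3.9780 + 1.3860 = 21.7860

21.786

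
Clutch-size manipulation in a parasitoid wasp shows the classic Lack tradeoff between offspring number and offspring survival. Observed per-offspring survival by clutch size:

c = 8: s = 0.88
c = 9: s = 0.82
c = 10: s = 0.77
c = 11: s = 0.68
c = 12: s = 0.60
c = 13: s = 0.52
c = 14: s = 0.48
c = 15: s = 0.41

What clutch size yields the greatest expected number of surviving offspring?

10

Expected surviving offspring = c × s(c):
  c=8: 8 × 0.88 = 7.040
  c=9: 9 × 0.82 = 7.380
  c=10: 10 × 0.77 = 7.700
  c=11: 11 × 0.68 = 7.480
  c=12: 12 × 0.60 = 7.200
  c=13: 13 × 0.52 = 6.760
  c=14: 14 × 0.48 = 6.720
  c=15: 15 × 0.41 = 6.150
Maximum at c = 10 (7.700 surviving offspring).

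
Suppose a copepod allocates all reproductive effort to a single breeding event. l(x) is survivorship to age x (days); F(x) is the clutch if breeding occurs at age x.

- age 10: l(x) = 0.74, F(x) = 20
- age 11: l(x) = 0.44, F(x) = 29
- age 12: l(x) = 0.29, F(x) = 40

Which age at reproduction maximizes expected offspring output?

10

Expected offspring if breeding at age x = l(x) × F(x):
  age 10: 0.74 × 20 = 14.800
  age 11: 0.44 × 29 = 12.760
  age 12: 0.29 × 40 = 11.600
Maximum at age 10 (14.800).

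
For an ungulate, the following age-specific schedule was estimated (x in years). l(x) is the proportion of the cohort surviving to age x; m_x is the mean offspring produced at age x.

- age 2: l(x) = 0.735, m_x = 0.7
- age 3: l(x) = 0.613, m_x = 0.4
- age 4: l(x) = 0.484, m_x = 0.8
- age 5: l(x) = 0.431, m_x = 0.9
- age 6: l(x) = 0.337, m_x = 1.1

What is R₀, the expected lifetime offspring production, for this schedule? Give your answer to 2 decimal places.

1.91

R₀ = Σ l(x) m_x:
  age 2: 0.735 × 0.7 = 0.5145
  age 3: 0.613 × 0.4 = 0.2452
  age 4: 0.484 × 0.8 = 0.3872
  age 5: 0.431 × 0.9 = 0.3879
  age 6: 0.337 × 1.1 = 0.3707
R₀ = 0.5145 + 0.2452 + 0.3872 + 0.3879 + 0.3707 = 1.9055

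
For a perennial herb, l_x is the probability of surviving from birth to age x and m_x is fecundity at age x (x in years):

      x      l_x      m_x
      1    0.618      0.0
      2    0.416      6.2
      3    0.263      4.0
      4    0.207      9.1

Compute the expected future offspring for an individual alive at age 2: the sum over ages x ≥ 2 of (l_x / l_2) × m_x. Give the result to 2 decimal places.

l_2 = 0.416. Conditional survival from age 2 to x is l_x / l_2.
  x=2: (0.416/0.416) × 6.2 = 6.2000
  x=3: (0.263/0.416) × 4.0 = 2.5288
  x=4: (0.207/0.416) × 9.1 = 4.5281
Sum = 6.2000 + 2.5288 + 4.5281 = 13.2570

13.26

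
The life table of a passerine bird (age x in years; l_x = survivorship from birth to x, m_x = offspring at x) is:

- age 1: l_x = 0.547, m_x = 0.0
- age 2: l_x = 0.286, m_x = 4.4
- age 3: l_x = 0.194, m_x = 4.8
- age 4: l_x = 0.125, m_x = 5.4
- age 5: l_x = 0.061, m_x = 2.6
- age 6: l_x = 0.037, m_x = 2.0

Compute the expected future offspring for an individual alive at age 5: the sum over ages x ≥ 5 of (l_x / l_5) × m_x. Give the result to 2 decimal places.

l_5 = 0.061. Conditional survival from age 5 to x is l_x / l_5.
  x=5: (0.061/0.061) × 2.6 = 2.6000
  x=6: (0.037/0.061) × 2.0 = 1.2131
Sum = 2.6000 + 1.2131 = 3.8131

3.81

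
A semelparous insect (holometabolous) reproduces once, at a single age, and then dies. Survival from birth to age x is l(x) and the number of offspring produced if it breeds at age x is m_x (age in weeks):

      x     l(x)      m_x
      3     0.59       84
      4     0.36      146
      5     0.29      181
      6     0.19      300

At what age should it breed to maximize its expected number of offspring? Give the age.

6

Expected offspring if breeding at age x = l(x) × m_x:
  age 3: 0.59 × 84 = 49.560
  age 4: 0.36 × 146 = 52.560
  age 5: 0.29 × 181 = 52.490
  age 6: 0.19 × 300 = 57.000
Maximum at age 6 (57.000).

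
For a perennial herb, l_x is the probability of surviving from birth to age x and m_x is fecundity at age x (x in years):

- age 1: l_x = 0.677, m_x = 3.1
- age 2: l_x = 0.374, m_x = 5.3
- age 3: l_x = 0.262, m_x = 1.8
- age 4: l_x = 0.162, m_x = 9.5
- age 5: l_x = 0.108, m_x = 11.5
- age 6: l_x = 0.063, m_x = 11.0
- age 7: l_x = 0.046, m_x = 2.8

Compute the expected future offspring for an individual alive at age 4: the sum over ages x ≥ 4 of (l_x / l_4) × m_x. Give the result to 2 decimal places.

22.24

l_4 = 0.162. Conditional survival from age 4 to x is l_x / l_4.
  x=4: (0.162/0.162) × 9.5 = 9.5000
  x=5: (0.108/0.162) × 11.5 = 7.6667
  x=6: (0.063/0.162) × 11.0 = 4.2778
  x=7: (0.046/0.162) × 2.8 = 0.7951
Sum = 9.5000 + 7.6667 + 4.2778 + 0.7951 = 22.2395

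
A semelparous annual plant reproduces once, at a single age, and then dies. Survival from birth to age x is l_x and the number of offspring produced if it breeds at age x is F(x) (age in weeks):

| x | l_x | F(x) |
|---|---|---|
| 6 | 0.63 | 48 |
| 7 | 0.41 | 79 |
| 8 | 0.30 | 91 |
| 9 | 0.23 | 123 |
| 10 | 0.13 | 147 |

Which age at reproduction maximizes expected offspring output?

7

Expected offspring if breeding at age x = l_x × F(x):
  age 6: 0.63 × 48 = 30.240
  age 7: 0.41 × 79 = 32.390
  age 8: 0.30 × 91 = 27.300
  age 9: 0.23 × 123 = 28.290
  age 10: 0.13 × 147 = 19.110
Maximum at age 7 (32.390).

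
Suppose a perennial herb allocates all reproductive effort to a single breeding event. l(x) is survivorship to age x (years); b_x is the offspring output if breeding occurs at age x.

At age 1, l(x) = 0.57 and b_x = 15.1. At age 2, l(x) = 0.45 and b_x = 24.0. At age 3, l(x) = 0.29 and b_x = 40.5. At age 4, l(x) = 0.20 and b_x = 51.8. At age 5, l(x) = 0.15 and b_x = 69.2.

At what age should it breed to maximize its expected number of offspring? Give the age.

Expected offspring if breeding at age x = l(x) × b_x:
  age 1: 0.57 × 15.1 = 8.607
  age 2: 0.45 × 24.0 = 10.800
  age 3: 0.29 × 40.5 = 11.745
  age 4: 0.20 × 51.8 = 10.360
  age 5: 0.15 × 69.2 = 10.380
Maximum at age 3 (11.745).

3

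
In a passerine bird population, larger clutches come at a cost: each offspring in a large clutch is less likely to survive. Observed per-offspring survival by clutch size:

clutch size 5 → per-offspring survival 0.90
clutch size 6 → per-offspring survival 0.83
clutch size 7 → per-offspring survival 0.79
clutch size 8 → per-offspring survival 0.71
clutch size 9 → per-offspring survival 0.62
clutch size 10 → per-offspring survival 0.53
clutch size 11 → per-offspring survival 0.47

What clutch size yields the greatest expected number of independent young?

Expected independent young = c × s(c):
  c=5: 5 × 0.90 = 4.500
  c=6: 6 × 0.83 = 4.980
  c=7: 7 × 0.79 = 5.530
  c=8: 8 × 0.71 = 5.680
  c=9: 9 × 0.62 = 5.580
  c=10: 10 × 0.53 = 5.300
  c=11: 11 × 0.47 = 5.170
Maximum at c = 8 (5.680 independent young).

8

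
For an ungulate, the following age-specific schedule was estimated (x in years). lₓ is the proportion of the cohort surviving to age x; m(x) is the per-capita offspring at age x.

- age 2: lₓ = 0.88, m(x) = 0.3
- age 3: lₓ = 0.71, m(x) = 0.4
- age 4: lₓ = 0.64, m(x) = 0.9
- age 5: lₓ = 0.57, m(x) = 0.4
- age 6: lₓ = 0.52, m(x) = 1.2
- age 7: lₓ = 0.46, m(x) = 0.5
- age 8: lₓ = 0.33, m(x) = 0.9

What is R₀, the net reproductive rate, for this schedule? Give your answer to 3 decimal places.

2.503

R₀ = Σ lₓ m(x):
  age 2: 0.88 × 0.3 = 0.2640
  age 3: 0.71 × 0.4 = 0.2840
  age 4: 0.64 × 0.9 = 0.5760
  age 5: 0.57 × 0.4 = 0.2280
  age 6: 0.52 × 1.2 = 0.6240
  age 7: 0.46 × 0.5 = 0.2300
  age 8: 0.33 × 0.9 = 0.2970
R₀ = 0.2640 + 0.2840 + 0.5760 + 0.2280 + 0.6240 + 0.2300 + 0.2970 = 2.5030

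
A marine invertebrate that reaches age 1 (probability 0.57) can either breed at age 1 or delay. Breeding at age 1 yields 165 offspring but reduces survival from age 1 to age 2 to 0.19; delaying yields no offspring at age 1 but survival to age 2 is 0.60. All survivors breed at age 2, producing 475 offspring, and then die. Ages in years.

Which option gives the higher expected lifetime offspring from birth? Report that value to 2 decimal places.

162.45

breed at age 1: R₀ = 0.57 × (165 + 0.19 × 475) = 0.57 × 255.2500 = 145.4925
delay to age 2: R₀ = 0.57 × (0.60 × 475) = 0.57 × 285.0000 = 162.4500
Higher: delay to age 2 (162.4500).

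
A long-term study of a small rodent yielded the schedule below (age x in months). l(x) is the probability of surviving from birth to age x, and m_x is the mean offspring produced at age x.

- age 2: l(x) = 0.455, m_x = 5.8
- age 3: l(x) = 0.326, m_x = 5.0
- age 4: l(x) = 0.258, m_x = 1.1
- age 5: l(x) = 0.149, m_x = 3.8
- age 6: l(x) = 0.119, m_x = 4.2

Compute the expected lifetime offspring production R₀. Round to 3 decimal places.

5.619

R₀ = Σ l(x) m_x:
  age 2: 0.455 × 5.8 = 2.6390
  age 3: 0.326 × 5.0 = 1.6300
  age 4: 0.258 × 1.1 = 0.2838
  age 5: 0.149 × 3.8 = 0.5662
  age 6: 0.119 × 4.2 = 0.4998
R₀ = 2.6390 + 1.6300 + 0.2838 + 0.5662 + 0.4998 = 5.6188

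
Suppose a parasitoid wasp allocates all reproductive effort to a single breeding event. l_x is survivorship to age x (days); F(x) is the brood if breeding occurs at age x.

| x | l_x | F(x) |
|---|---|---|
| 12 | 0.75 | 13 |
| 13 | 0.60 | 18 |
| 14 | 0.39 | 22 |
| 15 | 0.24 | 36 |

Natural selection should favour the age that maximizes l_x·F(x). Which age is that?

Expected offspring if breeding at age x = l_x × F(x):
  age 12: 0.75 × 13 = 9.750
  age 13: 0.60 × 18 = 10.800
  age 14: 0.39 × 22 = 8.580
  age 15: 0.24 × 36 = 8.640
Maximum at age 13 (10.800).

13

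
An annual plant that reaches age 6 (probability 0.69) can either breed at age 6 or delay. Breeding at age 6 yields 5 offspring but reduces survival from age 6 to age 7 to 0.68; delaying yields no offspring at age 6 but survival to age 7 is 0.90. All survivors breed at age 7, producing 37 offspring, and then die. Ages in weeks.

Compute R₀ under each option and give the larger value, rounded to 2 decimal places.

22.98

breed at age 6: R₀ = 0.69 × (5 + 0.68 × 37) = 0.69 × 30.1600 = 20.8104
delay to age 7: R₀ = 0.69 × (0.90 × 37) = 0.69 × 33.3000 = 22.9770
Higher: delay to age 7 (22.9770).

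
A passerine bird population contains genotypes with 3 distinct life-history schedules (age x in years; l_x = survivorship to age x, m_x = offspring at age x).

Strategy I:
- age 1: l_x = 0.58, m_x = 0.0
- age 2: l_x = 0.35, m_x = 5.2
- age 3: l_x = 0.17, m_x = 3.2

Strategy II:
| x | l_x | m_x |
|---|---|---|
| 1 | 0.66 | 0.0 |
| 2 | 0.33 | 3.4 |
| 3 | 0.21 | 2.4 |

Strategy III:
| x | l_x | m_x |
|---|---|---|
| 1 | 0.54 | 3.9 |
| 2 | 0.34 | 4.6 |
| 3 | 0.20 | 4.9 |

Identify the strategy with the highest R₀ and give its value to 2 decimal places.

4.65

Strategy I: R₀ = 0.58×0.0 + 0.35×5.2 + 0.17×3.2 = 2.3640
Strategy II: R₀ = 0.66×0.0 + 0.33×3.4 + 0.21×2.4 = 1.6260
Strategy III: R₀ = 0.54×3.9 + 0.34×4.6 + 0.20×4.9 = 4.6500
Highest R₀: strategy III with 4.6500.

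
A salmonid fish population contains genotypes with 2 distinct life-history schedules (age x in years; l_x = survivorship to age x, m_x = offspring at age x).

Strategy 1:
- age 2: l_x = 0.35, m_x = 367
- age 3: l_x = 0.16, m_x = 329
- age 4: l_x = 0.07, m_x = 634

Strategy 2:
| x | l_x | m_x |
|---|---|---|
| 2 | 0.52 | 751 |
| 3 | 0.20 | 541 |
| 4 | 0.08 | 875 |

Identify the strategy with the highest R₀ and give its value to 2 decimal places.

568.72

Strategy 1: R₀ = 0.35×367 + 0.16×329 + 0.07×634 = 225.4700
Strategy 2: R₀ = 0.52×751 + 0.20×541 + 0.08×875 = 568.7200
Highest R₀: strategy 2 with 568.7200.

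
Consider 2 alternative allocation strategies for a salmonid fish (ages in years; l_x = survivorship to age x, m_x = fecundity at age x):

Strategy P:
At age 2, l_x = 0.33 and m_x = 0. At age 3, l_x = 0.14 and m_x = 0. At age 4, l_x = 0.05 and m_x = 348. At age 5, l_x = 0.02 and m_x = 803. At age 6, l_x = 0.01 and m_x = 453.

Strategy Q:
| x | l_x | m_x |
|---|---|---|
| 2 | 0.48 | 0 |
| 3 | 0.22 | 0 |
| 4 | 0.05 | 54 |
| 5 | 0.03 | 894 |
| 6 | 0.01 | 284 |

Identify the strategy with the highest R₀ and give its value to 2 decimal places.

37.99

Strategy P: R₀ = 0.33×0 + 0.14×0 + 0.05×348 + 0.02×803 + 0.01×453 = 37.9900
Strategy Q: R₀ = 0.48×0 + 0.22×0 + 0.05×54 + 0.03×894 + 0.01×284 = 32.3600
Highest R₀: strategy P with 37.9900.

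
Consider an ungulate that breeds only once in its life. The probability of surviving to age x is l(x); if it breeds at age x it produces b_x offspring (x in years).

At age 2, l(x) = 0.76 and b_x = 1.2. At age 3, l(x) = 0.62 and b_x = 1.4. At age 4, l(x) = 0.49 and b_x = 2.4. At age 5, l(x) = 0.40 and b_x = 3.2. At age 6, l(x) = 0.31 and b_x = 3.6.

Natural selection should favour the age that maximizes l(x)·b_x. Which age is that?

5

Expected offspring if breeding at age x = l(x) × b_x:
  age 2: 0.76 × 1.2 = 0.912
  age 3: 0.62 × 1.4 = 0.868
  age 4: 0.49 × 2.4 = 1.176
  age 5: 0.40 × 3.2 = 1.280
  age 6: 0.31 × 3.6 = 1.116
Maximum at age 5 (1.280).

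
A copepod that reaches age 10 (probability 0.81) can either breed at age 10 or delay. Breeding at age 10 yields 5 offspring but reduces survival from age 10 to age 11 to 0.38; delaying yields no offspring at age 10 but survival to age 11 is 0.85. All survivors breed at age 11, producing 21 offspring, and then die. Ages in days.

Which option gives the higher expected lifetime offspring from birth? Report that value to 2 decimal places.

breed at age 10: R₀ = 0.81 × (5 + 0.38 × 21) = 0.81 × 12.9800 = 10.5138
delay to age 11: R₀ = 0.81 × (0.85 × 21) = 0.81 × 17.8500 = 14.4585
Higher: delay to age 11 (14.4585).

14.46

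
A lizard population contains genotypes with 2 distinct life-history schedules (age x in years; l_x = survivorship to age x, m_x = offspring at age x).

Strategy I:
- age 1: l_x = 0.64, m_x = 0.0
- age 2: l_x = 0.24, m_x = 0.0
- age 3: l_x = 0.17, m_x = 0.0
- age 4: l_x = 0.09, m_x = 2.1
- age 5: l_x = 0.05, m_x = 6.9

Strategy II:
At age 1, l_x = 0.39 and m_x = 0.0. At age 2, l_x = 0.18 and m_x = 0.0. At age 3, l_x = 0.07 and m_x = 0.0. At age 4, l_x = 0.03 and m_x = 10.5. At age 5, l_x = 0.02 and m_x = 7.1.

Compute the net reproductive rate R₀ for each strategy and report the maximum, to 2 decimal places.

Strategy I: R₀ = 0.64×0.0 + 0.24×0.0 + 0.17×0.0 + 0.09×2.1 + 0.05×6.9 = 0.5340
Strategy II: R₀ = 0.39×0.0 + 0.18×0.0 + 0.07×0.0 + 0.03×10.5 + 0.02×7.1 = 0.4570
Highest R₀: strategy I with 0.5340.

0.53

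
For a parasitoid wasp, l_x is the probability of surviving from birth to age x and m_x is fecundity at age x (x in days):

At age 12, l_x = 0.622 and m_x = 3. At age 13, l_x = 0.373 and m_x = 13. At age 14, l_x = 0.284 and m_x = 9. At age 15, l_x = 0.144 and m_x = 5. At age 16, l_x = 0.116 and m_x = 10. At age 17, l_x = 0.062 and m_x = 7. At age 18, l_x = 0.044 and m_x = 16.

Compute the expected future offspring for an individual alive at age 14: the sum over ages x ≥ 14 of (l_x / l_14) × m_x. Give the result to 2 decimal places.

l_14 = 0.284. Conditional survival from age 14 to x is l_x / l_14.
  x=14: (0.284/0.284) × 9 = 9.0000
  x=15: (0.144/0.284) × 5 = 2.5352
  x=16: (0.116/0.284) × 10 = 4.0845
  x=17: (0.062/0.284) × 7 = 1.5282
  x=18: (0.044/0.284) × 16 = 2.4789
Sum = 9.0000 + 2.5352 + 4.0845 + 1.5282 + 2.4789 = 19.6268

19.63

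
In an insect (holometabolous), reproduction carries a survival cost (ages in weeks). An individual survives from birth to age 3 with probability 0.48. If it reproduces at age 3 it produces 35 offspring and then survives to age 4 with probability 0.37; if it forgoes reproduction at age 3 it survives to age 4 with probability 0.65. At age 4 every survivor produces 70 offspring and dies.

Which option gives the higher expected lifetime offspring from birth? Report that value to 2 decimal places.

breed at age 3: R₀ = 0.48 × (35 + 0.37 × 70) = 0.48 × 60.9000 = 29.2320
delay to age 4: R₀ = 0.48 × (0.65 × 70) = 0.48 × 45.5000 = 21.8400
Higher: breed at age 3 (29.2320).

29.23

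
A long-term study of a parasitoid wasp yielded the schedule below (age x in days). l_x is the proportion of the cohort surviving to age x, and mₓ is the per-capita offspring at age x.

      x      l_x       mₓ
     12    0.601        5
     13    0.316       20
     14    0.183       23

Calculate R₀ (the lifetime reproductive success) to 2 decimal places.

13.53

R₀ = Σ l_x mₓ:
  age 12: 0.601 × 5 = 3.0050
  age 13: 0.316 × 20 = 6.3200
  age 14: 0.183 × 23 = 4.2090
R₀ = 3.0050 + 6.3200 + 4.2090 = 13.5340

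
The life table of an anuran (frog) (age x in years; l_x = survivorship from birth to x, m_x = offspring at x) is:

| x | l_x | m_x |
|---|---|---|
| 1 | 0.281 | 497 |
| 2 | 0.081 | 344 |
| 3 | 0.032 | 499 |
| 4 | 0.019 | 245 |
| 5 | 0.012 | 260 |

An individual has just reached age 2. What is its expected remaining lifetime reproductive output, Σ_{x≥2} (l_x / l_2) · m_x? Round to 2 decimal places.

637.12

l_2 = 0.081. Conditional survival from age 2 to x is l_x / l_2.
  x=2: (0.081/0.081) × 344 = 344.0000
  x=3: (0.032/0.081) × 499 = 197.1358
  x=4: (0.019/0.081) × 245 = 57.4691
  x=5: (0.012/0.081) × 260 = 38.5185
Sum = 344.0000 + 197.1358 + 57.4691 + 38.5185 = 637.1235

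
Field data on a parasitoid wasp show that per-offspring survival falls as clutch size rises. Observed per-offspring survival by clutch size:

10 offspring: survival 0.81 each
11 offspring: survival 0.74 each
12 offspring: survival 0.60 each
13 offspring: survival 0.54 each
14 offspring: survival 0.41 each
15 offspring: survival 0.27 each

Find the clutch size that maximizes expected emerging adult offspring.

11

Expected emerging adult offspring = c × s(c):
  c=10: 10 × 0.81 = 8.100
  c=11: 11 × 0.74 = 8.140
  c=12: 12 × 0.60 = 7.200
  c=13: 13 × 0.54 = 7.020
  c=14: 14 × 0.41 = 5.740
  c=15: 15 × 0.27 = 4.050
Maximum at c = 11 (8.140 emerging adult offspring).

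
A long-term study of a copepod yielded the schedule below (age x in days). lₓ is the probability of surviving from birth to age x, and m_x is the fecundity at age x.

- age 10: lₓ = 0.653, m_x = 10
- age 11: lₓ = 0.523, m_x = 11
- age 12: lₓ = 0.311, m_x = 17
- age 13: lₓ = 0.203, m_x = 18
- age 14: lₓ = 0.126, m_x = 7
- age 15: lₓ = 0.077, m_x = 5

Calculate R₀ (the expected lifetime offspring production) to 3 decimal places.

22.491

R₀ = Σ lₓ m_x:
  age 10: 0.653 × 10 = 6.5300
  age 11: 0.523 × 11 = 5.7530
  age 12: 0.311 × 17 = 5.2870
  age 13: 0.203 × 18 = 3.6540
  age 14: 0.126 × 7 = 0.8820
  age 15: 0.077 × 5 = 0.3850
R₀ = 6.5300 + 5.7530 + 5.2870 + 3.6540 + 0.8820 + 0.3850 = 22.4910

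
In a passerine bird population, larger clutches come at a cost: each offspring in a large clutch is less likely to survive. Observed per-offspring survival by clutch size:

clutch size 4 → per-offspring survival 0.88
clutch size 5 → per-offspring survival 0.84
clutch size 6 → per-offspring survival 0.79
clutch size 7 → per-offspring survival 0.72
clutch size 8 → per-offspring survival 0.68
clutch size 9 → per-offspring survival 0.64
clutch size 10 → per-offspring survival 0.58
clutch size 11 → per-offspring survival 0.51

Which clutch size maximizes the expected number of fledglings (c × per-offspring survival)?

Expected fledglings = c × s(c):
  c=4: 4 × 0.88 = 3.520
  c=5: 5 × 0.84 = 4.200
  c=6: 6 × 0.79 = 4.740
  c=7: 7 × 0.72 = 5.040
  c=8: 8 × 0.68 = 5.440
  c=9: 9 × 0.64 = 5.760
  c=10: 10 × 0.58 = 5.800
  c=11: 11 × 0.51 = 5.610
Maximum at c = 10 (5.800 fledglings).

10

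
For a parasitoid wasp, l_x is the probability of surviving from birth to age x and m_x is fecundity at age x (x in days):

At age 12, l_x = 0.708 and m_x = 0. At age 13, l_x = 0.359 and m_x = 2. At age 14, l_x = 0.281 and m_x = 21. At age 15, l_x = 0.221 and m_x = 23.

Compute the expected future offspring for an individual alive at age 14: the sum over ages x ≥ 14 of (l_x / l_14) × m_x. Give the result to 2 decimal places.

39.09

l_14 = 0.281. Conditional survival from age 14 to x is l_x / l_14.
  x=14: (0.281/0.281) × 21 = 21.0000
  x=15: (0.221/0.281) × 23 = 18.0890
Sum = 21.0000 + 18.0890 = 39.0890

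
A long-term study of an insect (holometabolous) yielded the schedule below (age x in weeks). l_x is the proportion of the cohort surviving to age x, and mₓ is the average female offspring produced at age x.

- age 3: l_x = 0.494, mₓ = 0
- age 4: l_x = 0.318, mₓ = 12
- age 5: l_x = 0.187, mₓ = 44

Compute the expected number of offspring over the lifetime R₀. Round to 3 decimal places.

R₀ = Σ l_x mₓ:
  age 3: 0.494 × 0 = 0.0000
  age 4: 0.318 × 12 = 3.8160
  age 5: 0.187 × 44 = 8.2280
R₀ = 0.0000 + 3.8160 + 8.2280 = 12.0440

12.044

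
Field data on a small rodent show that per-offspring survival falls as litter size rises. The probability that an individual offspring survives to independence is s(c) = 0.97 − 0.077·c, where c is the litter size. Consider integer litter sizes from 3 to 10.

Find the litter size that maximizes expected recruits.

Expected recruits = c × s(c):
  c=3: 3 × 0.739 = 2.217
  c=4: 4 × 0.662 = 2.648
  c=5: 5 × 0.585 = 2.925
  c=6: 6 × 0.508 = 3.048
  c=7: 7 × 0.431 = 3.017
  c=8: 8 × 0.354 = 2.832
  c=9: 9 × 0.277 = 2.493
  c=10: 10 × 0.200 = 2.000
Maximum at c = 6 (3.048 recruits).

6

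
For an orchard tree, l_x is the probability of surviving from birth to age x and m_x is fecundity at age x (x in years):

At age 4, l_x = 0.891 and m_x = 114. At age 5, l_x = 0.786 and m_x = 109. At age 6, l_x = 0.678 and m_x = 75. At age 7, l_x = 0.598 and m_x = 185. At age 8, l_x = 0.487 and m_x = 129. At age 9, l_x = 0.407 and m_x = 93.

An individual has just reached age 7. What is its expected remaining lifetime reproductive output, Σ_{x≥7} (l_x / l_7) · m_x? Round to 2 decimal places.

353.35

l_7 = 0.598. Conditional survival from age 7 to x is l_x / l_7.
  x=7: (0.598/0.598) × 185 = 185.0000
  x=8: (0.487/0.598) × 129 = 105.0552
  x=9: (0.407/0.598) × 93 = 63.2960
Sum = 185.0000 + 105.0552 + 63.2960 = 353.3512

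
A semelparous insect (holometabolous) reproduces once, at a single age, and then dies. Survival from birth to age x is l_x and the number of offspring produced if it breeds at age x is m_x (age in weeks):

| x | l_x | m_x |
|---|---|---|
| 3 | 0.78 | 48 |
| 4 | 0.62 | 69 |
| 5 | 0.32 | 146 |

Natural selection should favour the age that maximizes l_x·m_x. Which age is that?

Expected offspring if breeding at age x = l_x × m_x:
  age 3: 0.78 × 48 = 37.440
  age 4: 0.62 × 69 = 42.780
  age 5: 0.32 × 146 = 46.720
Maximum at age 5 (46.720).

5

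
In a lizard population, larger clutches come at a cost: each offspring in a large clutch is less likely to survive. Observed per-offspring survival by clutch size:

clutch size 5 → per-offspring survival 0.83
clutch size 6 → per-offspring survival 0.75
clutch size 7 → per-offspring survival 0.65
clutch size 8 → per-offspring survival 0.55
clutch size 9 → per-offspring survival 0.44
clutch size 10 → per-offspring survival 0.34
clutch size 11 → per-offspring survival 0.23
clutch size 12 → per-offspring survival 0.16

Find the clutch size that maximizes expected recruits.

7

Expected recruits = c × s(c):
  c=5: 5 × 0.83 = 4.150
  c=6: 6 × 0.75 = 4.500
  c=7: 7 × 0.65 = 4.550
  c=8: 8 × 0.55 = 4.400
  c=9: 9 × 0.44 = 3.960
  c=10: 10 × 0.34 = 3.400
  c=11: 11 × 0.23 = 2.530
  c=12: 12 × 0.16 = 1.920
Maximum at c = 7 (4.550 recruits).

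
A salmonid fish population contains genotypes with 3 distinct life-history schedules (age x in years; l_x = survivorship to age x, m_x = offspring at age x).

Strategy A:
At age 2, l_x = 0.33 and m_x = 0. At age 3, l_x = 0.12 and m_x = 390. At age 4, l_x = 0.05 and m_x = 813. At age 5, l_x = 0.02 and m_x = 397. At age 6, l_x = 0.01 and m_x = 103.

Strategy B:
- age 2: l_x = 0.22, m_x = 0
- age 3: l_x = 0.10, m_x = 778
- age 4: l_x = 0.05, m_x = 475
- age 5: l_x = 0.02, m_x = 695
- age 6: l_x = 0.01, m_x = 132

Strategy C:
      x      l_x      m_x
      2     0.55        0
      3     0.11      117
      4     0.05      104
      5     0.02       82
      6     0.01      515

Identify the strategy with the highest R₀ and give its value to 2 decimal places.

Strategy A: R₀ = 0.33×0 + 0.12×390 + 0.05×813 + 0.02×397 + 0.01×103 = 96.4200
Strategy B: R₀ = 0.22×0 + 0.10×778 + 0.05×475 + 0.02×695 + 0.01×132 = 116.7700
Strategy C: R₀ = 0.55×0 + 0.11×117 + 0.05×104 + 0.02×82 + 0.01×515 = 24.8600
Highest R₀: strategy B with 116.7700.

116.77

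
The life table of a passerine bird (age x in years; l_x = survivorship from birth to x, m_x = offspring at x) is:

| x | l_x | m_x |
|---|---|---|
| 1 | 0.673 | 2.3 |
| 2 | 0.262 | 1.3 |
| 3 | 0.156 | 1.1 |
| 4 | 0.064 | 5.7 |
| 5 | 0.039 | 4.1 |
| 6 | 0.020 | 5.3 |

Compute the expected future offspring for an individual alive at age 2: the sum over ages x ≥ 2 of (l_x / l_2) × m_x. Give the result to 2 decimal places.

l_2 = 0.262. Conditional survival from age 2 to x is l_x / l_2.
  x=2: (0.262/0.262) × 1.3 = 1.3000
  x=3: (0.156/0.262) × 1.1 = 0.6550
  x=4: (0.064/0.262) × 5.7 = 1.3924
  x=5: (0.039/0.262) × 4.1 = 0.6103
  x=6: (0.020/0.262) × 5.3 = 0.4046
Sum = 1.3000 + 0.6550 + 1.3924 + 0.6103 + 0.4046 = 4.3622

4.36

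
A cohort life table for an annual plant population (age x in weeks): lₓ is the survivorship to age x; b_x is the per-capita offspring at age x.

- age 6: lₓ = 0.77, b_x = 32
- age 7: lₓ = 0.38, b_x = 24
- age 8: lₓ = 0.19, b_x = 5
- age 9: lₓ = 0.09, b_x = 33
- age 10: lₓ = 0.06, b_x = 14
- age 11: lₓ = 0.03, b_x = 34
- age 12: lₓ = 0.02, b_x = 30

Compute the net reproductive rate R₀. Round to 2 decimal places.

R₀ = Σ lₓ b_x:
  age 6: 0.77 × 32 = 24.6400
  age 7: 0.38 × 24 = 9.1200
  age 8: 0.19 × 5 = 0.9500
  age 9: 0.09 × 33 = 2.9700
  age 10: 0.06 × 14 = 0.8400
  age 11: 0.03 × 34 = 1.0200
  age 12: 0.02 × 30 = 0.6000
R₀ = 24.6400 + 9.1200 + 0.9500 + 2.9700 + 0.8400 + 1.0200 + 0.6000 = 40.1400

40.14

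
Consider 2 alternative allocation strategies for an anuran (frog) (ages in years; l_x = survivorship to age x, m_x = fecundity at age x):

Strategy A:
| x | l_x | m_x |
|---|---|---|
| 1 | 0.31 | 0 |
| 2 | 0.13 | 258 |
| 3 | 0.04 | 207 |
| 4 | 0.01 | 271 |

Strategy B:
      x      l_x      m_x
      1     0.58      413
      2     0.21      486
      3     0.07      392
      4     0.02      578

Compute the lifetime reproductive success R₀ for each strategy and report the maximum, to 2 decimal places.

Strategy A: R₀ = 0.31×0 + 0.13×258 + 0.04×207 + 0.01×271 = 44.5300
Strategy B: R₀ = 0.58×413 + 0.21×486 + 0.07×392 + 0.02×578 = 380.6000
Highest R₀: strategy B with 380.6000.

380.60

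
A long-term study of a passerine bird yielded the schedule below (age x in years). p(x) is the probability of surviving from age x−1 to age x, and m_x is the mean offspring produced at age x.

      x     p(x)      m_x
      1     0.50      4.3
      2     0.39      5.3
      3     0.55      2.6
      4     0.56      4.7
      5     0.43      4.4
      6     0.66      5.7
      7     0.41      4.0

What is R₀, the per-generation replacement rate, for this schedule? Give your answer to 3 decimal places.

3.983

Survivorship from birth: l_x = p_1·p_2·…·p_x.
  l_1 = 0.50000
  l_2 = 0.19500
  l_3 = 0.10725
  l_4 = 0.06006
  l_5 = 0.02583
  l_6 = 0.01705
  l_7 = 0.00699
R₀ = Σ l_x m_x:
  age 1: 0.50000 × 4.3 = 2.1500
  age 2: 0.19500 × 5.3 = 1.0335
  age 3: 0.10725 × 2.6 = 0.2788
  age 4: 0.06006 × 4.7 = 0.2823
  age 5: 0.02583 × 4.4 = 0.1137
  age 6: 0.01705 × 5.7 = 0.0972
  age 7: 0.00699 × 4.0 = 0.0280
R₀ = 2.1500 + 1.0335 + 0.2788 + 0.2823 + 0.1137 + 0.0972 + 0.0280 = 3.9834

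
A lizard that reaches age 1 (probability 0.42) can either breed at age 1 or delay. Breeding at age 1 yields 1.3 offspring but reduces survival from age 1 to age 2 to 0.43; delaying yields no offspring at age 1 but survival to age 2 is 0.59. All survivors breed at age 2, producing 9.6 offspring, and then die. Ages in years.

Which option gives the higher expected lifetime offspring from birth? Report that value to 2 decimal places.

breed at age 1: R₀ = 0.42 × (1.3 + 0.43 × 9.6) = 0.42 × 5.4280 = 2.2798
delay to age 2: R₀ = 0.42 × (0.59 × 9.6) = 0.42 × 5.6640 = 2.3789
Higher: delay to age 2 (2.3789).

2.38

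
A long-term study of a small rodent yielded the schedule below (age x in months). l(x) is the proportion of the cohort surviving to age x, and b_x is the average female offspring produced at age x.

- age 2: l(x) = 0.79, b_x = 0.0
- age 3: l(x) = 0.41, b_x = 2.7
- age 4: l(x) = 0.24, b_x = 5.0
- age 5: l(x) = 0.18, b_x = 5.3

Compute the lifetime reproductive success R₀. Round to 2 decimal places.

3.26

R₀ = Σ l(x) b_x:
  age 2: 0.79 × 0.0 = 0.0000
  age 3: 0.41 × 2.7 = 1.1070
  age 4: 0.24 × 5.0 = 1.2000
  age 5: 0.18 × 5.3 = 0.9540
R₀ = 0.0000 + 1.1070 + 1.2000 + 0.9540 = 3.2610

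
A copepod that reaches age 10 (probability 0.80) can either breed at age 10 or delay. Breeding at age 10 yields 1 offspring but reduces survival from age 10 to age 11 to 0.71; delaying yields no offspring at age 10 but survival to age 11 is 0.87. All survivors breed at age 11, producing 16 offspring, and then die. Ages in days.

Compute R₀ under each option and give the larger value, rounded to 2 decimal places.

breed at age 10: R₀ = 0.80 × (1 + 0.71 × 16) = 0.80 × 12.3600 = 9.8880
delay to age 11: R₀ = 0.80 × (0.87 × 16) = 0.80 × 13.9200 = 11.1360
Higher: delay to age 11 (11.1360).

11.14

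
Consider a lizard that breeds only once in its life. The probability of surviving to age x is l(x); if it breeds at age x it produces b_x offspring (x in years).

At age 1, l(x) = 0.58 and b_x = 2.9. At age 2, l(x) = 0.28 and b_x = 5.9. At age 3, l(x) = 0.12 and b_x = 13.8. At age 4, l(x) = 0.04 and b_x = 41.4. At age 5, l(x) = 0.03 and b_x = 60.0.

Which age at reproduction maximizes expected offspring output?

Expected offspring if breeding at age x = l(x) × b_x:
  age 1: 0.58 × 2.9 = 1.682
  age 2: 0.28 × 5.9 = 1.652
  age 3: 0.12 × 13.8 = 1.656
  age 4: 0.04 × 41.4 = 1.656
  age 5: 0.03 × 60.0 = 1.800
Maximum at age 5 (1.800).

5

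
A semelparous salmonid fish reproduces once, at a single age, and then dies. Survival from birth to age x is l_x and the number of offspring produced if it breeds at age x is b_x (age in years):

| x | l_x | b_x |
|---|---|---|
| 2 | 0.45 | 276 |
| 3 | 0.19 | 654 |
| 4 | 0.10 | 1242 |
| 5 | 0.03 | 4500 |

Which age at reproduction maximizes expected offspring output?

5

Expected offspring if breeding at age x = l_x × b_x:
  age 2: 0.45 × 276 = 124.200
  age 3: 0.19 × 654 = 124.260
  age 4: 0.10 × 1242 = 124.200
  age 5: 0.03 × 4500 = 135.000
Maximum at age 5 (135.000).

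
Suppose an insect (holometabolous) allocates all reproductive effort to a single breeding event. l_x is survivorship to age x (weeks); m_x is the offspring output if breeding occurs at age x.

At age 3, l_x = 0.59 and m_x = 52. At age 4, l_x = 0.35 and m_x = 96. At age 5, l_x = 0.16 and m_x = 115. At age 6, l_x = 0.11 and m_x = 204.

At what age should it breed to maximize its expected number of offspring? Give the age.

4

Expected offspring if breeding at age x = l_x × m_x:
  age 3: 0.59 × 52 = 30.680
  age 4: 0.35 × 96 = 33.600
  age 5: 0.16 × 115 = 18.400
  age 6: 0.11 × 204 = 22.440
Maximum at age 4 (33.600).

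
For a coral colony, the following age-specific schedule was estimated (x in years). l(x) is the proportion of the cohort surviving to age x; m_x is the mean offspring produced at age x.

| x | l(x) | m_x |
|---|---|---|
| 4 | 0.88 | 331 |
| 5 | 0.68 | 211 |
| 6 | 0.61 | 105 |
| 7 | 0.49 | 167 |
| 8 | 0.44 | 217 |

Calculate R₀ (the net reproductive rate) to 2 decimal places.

676.12

R₀ = Σ l(x) m_x:
  age 4: 0.88 × 331 = 291.2800
  age 5: 0.68 × 211 = 143.4800
  age 6: 0.61 × 105 = 64.0500
  age 7: 0.49 × 167 = 81.8300
  age 8: 0.44 × 217 = 95.4800
R₀ = 291.2800 + 143.4800 + 64.0500 + 81.8300 + 95.4800 = 676.1200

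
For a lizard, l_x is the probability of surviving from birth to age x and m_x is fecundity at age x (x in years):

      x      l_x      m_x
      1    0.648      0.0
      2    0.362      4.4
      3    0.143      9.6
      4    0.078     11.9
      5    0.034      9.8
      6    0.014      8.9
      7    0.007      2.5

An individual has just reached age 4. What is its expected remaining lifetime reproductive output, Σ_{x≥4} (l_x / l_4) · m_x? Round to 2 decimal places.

l_4 = 0.078. Conditional survival from age 4 to x is l_x / l_4.
  x=4: (0.078/0.078) × 11.9 = 11.9000
  x=5: (0.034/0.078) × 9.8 = 4.2718
  x=6: (0.014/0.078) × 8.9 = 1.5974
  x=7: (0.007/0.078) × 2.5 = 0.2244
Sum = 11.9000 + 4.2718 + 1.5974 + 0.2244 = 17.9936

17.99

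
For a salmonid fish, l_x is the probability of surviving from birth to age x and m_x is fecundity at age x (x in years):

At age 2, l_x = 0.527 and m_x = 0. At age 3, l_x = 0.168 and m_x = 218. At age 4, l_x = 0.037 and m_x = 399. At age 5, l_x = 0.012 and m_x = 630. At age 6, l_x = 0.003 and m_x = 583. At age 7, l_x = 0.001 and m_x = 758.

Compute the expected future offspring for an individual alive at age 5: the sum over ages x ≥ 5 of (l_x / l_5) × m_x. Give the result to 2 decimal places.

l_5 = 0.012. Conditional survival from age 5 to x is l_x / l_5.
  x=5: (0.012/0.012) × 630 = 630.0000
  x=6: (0.003/0.012) × 583 = 145.7500
  x=7: (0.001/0.012) × 758 = 63.1667
Sum = 630.0000 + 145.7500 + 63.1667 = 838.9167

838.92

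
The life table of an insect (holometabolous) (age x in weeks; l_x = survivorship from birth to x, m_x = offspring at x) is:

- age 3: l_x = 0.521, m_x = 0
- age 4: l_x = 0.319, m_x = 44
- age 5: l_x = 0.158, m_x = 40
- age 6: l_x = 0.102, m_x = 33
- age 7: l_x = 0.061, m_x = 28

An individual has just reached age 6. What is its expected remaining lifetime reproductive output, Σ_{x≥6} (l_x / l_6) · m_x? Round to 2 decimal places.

l_6 = 0.102. Conditional survival from age 6 to x is l_x / l_6.
  x=6: (0.102/0.102) × 33 = 33.0000
  x=7: (0.061/0.102) × 28 = 16.7451
Sum = 33.0000 + 16.7451 = 49.7451

49.75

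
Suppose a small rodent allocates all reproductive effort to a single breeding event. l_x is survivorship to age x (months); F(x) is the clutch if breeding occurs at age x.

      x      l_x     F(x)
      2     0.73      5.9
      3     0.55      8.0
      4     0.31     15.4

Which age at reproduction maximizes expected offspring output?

4

Expected offspring if breeding at age x = l_x × F(x):
  age 2: 0.73 × 5.9 = 4.307
  age 3: 0.55 × 8.0 = 4.400
  age 4: 0.31 × 15.4 = 4.774
Maximum at age 4 (4.774).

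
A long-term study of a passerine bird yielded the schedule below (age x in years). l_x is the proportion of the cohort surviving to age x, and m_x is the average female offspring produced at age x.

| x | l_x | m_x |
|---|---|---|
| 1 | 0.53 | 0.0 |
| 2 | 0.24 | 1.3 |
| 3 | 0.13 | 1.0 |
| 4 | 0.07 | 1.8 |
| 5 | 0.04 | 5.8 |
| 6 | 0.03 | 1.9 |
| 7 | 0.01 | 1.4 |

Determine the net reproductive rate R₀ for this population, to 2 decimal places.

0.87

R₀ = Σ l_x m_x:
  age 1: 0.53 × 0.0 = 0.0000
  age 2: 0.24 × 1.3 = 0.3120
  age 3: 0.13 × 1.0 = 0.1300
  age 4: 0.07 × 1.8 = 0.1260
  age 5: 0.04 × 5.8 = 0.2320
  age 6: 0.03 × 1.9 = 0.0570
  age 7: 0.01 × 1.4 = 0.0140
R₀ = 0.0000 + 0.3120 + 0.1300 + 0.1260 + 0.2320 + 0.0570 + 0.0140 = 0.8710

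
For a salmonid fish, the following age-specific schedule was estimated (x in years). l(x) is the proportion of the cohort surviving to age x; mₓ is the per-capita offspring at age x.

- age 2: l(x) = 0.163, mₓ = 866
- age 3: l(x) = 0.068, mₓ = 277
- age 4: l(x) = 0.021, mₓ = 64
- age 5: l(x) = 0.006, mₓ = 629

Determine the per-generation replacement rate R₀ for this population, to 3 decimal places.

165.112

R₀ = Σ l(x) mₓ:
  age 2: 0.163 × 866 = 141.1580
  age 3: 0.068 × 277 = 18.8360
  age 4: 0.021 × 64 = 1.3440
  age 5: 0.006 × 629 = 3.7740
R₀ = 141.1580 + 18.8360 + 1.3440 + 3.7740 = 165.1120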